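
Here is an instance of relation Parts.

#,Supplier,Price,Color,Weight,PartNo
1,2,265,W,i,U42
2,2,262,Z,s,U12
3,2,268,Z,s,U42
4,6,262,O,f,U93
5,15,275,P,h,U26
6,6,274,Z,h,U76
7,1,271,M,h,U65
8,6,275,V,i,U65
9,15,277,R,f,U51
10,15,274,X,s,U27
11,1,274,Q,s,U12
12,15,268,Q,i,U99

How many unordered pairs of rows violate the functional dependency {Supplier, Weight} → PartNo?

1

(Supplier=2, Weight=s): violating pairs (2,3) — 1 pair.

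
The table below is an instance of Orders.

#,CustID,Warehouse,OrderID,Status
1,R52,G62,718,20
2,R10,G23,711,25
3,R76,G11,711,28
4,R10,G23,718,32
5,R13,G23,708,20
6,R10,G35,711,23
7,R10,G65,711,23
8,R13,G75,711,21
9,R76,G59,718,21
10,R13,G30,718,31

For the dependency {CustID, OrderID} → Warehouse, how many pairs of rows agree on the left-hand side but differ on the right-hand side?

3

(CustID=R10, OrderID=711): violating pairs (2,6), (2,7), (6,7) — 3 pairs.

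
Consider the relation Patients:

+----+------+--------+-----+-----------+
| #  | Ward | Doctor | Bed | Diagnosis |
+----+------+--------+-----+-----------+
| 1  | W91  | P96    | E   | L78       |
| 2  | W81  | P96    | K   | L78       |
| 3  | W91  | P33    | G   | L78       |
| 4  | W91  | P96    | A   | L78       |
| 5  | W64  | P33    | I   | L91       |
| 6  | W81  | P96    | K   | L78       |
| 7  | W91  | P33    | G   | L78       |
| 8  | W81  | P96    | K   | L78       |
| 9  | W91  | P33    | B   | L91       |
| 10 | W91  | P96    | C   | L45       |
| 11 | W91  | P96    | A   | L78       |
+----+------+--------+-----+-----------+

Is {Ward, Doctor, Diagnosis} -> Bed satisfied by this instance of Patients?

(Ward=W91, Doctor=P96, Diagnosis=L78): rows 1, 4, 11 → Bed takes values {E, A} — violation
(Ward=W81, Doctor=P96, Diagnosis=L78): rows 2, 6, 8 → Bed = K, K, K ✓
(Ward=W91, Doctor=P33, Diagnosis=L78): rows 3, 7 → Bed = G, G ✓
(Ward=W64, Doctor=P33, Diagnosis=L91): row 5 → Bed = I ✓
(Ward=W91, Doctor=P33, Diagnosis=L91): row 9 → Bed = B ✓
(Ward=W91, Doctor=P96, Diagnosis=L45): row 10 → Bed = C ✓
Two rows agree on {Ward, Doctor, Diagnosis} but differ on Bed, so {Ward, Doctor, Diagnosis} -> Bed does not hold.

No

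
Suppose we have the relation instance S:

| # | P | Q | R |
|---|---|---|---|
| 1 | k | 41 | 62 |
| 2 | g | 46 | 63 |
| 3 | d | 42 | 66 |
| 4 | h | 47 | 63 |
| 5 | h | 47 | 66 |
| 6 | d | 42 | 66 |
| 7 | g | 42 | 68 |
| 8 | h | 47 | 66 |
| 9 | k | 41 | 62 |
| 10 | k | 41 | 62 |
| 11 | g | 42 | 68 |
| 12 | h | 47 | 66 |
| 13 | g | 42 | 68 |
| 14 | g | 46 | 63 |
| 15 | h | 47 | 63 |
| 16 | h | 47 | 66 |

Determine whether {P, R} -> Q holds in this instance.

(P=k, R=62): rows 1, 9, 10 → Q = 41, 41, 41 ✓
(P=g, R=63): rows 2, 14 → Q = 46, 46 ✓
(P=d, R=66): rows 3, 6 → Q = 42, 42 ✓
(P=h, R=63): rows 4, 15 → Q = 47, 47 ✓
(P=h, R=66): rows 5, 8, 12, 16 → Q = 47, 47, 47, 47 ✓
(P=g, R=68): rows 7, 11, 13 → Q = 42, 42, 42 ✓
Every {P, R} value is associated with a single Q value, so {P, R} -> Q holds.

Yes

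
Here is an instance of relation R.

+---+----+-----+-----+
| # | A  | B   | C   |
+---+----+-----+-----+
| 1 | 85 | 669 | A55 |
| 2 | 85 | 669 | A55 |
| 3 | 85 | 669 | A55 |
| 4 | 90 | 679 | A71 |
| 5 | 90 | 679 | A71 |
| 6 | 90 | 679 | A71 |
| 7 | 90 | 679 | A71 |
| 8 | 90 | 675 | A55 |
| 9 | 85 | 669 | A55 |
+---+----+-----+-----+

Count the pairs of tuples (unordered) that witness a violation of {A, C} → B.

0

(A=85, C=A55): all 4 rows agree on B — 0 pairs.
(A=90, C=A71): all 4 rows agree on B — 0 pairs.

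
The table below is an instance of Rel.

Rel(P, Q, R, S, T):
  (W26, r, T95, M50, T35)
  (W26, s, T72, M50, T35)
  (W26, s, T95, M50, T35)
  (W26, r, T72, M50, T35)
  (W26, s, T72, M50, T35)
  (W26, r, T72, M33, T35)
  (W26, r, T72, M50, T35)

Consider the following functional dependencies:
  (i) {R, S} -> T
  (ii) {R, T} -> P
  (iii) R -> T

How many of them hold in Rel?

(i) {R, S} -> T: every LHS value maps to a single RHS value — holds.
(ii) {R, T} -> P: every LHS value maps to a single RHS value — holds.
(iii) R -> T: every LHS value maps to a single RHS value — holds.
3 of the 3 dependencies hold.

3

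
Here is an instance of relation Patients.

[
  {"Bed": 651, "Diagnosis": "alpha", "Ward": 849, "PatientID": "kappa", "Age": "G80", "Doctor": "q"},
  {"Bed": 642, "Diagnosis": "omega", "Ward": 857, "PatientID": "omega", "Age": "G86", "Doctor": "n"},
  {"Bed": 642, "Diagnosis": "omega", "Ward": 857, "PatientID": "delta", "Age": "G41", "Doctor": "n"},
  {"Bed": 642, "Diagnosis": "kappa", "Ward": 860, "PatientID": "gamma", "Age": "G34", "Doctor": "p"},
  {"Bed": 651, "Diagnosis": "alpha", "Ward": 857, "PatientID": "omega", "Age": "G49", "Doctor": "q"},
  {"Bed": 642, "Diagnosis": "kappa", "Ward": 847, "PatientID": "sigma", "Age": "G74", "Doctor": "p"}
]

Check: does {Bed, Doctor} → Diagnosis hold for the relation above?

Yes

(Bed=651, Doctor=q): 2 rows → Diagnosis = alpha, alpha ✓
(Bed=642, Doctor=n): 2 rows → Diagnosis = omega, omega ✓
(Bed=642, Doctor=p): 2 rows → Diagnosis = kappa, kappa ✓
Every {Bed, Doctor} value is associated with a single Diagnosis value, so {Bed, Doctor} → Diagnosis holds.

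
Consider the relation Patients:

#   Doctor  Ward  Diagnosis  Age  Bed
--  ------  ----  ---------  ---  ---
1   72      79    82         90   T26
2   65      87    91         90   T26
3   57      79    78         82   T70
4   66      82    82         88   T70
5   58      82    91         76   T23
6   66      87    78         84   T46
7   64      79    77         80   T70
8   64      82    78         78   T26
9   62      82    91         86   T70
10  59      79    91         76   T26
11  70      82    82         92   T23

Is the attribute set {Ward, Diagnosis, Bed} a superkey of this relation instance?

All 11 rows have distinct {Ward, Diagnosis, Bed} values, so {Ward, Diagnosis, Bed} → (all attributes) holds and {Ward, Diagnosis, Bed} is a superkey.

Yes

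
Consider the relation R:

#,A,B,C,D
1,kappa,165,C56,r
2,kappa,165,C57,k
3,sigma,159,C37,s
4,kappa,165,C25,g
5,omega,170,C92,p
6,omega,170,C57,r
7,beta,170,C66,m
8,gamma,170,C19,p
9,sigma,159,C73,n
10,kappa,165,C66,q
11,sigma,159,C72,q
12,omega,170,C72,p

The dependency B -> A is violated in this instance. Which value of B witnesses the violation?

170

B=165: rows 1, 2, 4, 10 → A = kappa, kappa, kappa, kappa ✓
B=159: rows 3, 9, 11 → A = sigma, sigma, sigma ✓
B=170: rows 5, 6, 7, 8, 12 → A takes values {omega, beta, gamma} — violation
The only B value with inconsistent A is B=170.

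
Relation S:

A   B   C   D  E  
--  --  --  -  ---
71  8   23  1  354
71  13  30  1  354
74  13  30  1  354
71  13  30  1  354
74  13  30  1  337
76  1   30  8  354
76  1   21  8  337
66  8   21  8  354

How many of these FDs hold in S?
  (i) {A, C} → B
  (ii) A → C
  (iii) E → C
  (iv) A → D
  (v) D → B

2

(i) {A, C} → B: every LHS value maps to a single RHS value — holds.
(ii) A → C: A=71: 3 rows → C takes values {23, 30} — violation; A=76: 2 rows → C takes values {30, 21} — violation — fails.
(iii) E → C: E=354: 6 rows → C takes values {23, 30, 21} — violation; E=337: 2 rows → C takes values {30, 21} — violation — fails.
(iv) A → D: every LHS value maps to a single RHS value — holds.
(v) D → B: D=1: 5 rows → B takes values {8, 13} — violation; D=8: 3 rows → B takes values {1, 8} — violation — fails.
2 of the 5 dependencies hold.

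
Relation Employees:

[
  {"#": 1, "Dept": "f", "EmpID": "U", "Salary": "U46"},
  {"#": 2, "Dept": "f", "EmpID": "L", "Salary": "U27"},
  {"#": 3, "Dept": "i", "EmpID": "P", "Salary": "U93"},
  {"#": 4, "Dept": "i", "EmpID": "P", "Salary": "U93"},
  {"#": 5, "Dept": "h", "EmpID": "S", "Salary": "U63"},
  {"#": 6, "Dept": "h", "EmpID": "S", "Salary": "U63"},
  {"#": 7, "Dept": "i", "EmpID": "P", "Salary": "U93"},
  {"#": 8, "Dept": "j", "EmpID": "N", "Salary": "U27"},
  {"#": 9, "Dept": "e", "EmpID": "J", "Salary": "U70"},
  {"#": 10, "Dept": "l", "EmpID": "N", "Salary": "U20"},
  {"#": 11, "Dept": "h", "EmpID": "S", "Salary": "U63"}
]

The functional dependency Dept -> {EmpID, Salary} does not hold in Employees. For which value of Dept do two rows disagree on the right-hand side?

f

Dept=f: rows 1, 2 → {EmpID,Salary} takes values {(U, U46), (L, U27)} — violation
Dept=i: rows 3, 4, 7 → {EmpID,Salary} = (P, U93), (P, U93), (P, U93) ✓
Dept=h: rows 5, 6, 11 → {EmpID,Salary} = (S, U63), (S, U63), (S, U63) ✓
Dept=j: row 8 → {EmpID,Salary} = (N, U27) ✓
Dept=e: row 9 → {EmpID,Salary} = (J, U70) ✓
Dept=l: row 10 → {EmpID,Salary} = (N, U20) ✓
The only Dept value with inconsistent RHS is Dept=f.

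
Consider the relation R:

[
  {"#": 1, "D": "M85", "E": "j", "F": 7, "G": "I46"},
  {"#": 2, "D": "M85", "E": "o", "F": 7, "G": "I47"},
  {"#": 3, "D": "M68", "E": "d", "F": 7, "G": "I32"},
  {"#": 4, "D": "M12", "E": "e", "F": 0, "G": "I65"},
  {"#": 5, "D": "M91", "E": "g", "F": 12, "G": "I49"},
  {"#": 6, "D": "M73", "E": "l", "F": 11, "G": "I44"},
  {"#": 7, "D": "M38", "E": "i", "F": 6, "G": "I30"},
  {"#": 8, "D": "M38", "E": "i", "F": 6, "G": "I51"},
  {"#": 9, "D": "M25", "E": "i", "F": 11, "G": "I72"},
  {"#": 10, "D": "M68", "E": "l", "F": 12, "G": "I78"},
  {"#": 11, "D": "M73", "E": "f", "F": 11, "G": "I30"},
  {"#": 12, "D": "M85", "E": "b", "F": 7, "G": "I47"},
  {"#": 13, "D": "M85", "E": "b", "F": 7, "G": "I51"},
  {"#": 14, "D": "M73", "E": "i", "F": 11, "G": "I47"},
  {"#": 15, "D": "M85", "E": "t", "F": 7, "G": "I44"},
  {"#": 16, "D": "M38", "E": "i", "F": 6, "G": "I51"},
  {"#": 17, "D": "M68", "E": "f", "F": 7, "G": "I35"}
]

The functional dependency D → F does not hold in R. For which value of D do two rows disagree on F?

D=M85: rows 1, 2, 12, 13, 15 → F = 7, 7, 7, 7, 7 ✓
D=M68: rows 3, 10, 17 → F takes values {7, 12} — violation
D=M12: row 4 → F = 0 ✓
D=M91: row 5 → F = 12 ✓
D=M73: rows 6, 11, 14 → F = 11, 11, 11 ✓
D=M38: rows 7, 8, 16 → F = 6, 6, 6 ✓
D=M25: row 9 → F = 11 ✓
The only D value with inconsistent F is D=M68.

M68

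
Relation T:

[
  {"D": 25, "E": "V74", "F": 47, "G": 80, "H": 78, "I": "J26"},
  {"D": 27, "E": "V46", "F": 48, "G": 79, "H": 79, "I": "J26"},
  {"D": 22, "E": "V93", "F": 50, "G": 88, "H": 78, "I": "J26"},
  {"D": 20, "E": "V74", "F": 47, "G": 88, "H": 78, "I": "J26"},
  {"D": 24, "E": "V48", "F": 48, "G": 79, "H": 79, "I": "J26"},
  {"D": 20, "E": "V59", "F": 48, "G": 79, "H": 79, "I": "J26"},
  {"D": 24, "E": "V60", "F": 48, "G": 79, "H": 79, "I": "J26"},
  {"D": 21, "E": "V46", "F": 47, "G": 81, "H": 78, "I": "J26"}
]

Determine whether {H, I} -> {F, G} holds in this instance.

No

(H=78, I=J26): 4 rows → {F,G} takes values {(47, 80), (50, 88), (47, 88), (47, 81)} — violation
(H=79, I=J26): 4 rows → {F,G} = (48, 79), (48, 79), (48, 79), (48, 79) ✓
Two rows agree on {H, I} but differ on {F, G}, so {H, I} -> {F, G} does not hold.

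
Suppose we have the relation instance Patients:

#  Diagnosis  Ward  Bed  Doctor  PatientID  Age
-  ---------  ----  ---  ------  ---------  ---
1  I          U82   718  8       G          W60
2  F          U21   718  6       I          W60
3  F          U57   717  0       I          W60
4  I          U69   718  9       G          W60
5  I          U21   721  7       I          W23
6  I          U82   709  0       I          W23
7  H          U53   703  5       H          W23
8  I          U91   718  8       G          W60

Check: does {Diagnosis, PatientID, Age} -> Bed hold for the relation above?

(Diagnosis=I, PatientID=G, Age=W60): rows 1, 4, 8 → Bed = 718, 718, 718 ✓
(Diagnosis=F, PatientID=I, Age=W60): rows 2, 3 → Bed takes values {718, 717} — violation
(Diagnosis=I, PatientID=I, Age=W23): rows 5, 6 → Bed takes values {721, 709} — violation
(Diagnosis=H, PatientID=H, Age=W23): row 7 → Bed = 703 ✓
Two rows agree on {Diagnosis, PatientID, Age} but differ on Bed, so {Diagnosis, PatientID, Age} -> Bed does not hold.

No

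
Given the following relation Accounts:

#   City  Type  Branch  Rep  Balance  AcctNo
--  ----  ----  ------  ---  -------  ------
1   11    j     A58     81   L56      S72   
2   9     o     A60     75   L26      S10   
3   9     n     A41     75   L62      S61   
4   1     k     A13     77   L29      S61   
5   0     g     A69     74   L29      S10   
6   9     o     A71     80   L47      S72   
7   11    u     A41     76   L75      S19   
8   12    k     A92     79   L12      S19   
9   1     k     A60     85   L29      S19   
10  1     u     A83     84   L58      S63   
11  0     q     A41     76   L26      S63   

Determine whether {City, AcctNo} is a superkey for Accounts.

All 11 rows have distinct {City, AcctNo} values, so {City, AcctNo} → (all attributes) holds and {City, AcctNo} is a superkey.

Yes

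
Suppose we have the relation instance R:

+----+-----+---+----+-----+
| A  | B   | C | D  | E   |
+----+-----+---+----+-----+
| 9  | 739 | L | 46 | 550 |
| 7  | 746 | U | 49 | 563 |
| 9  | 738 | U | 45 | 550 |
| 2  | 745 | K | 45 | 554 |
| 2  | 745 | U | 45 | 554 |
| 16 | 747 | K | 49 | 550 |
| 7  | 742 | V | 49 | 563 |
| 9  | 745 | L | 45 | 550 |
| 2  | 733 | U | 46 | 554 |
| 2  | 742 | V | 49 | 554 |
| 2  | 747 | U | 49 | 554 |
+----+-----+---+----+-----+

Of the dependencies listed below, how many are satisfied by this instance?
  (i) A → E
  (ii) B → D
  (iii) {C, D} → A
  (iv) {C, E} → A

3

(i) A → E: every LHS value maps to a single RHS value — holds.
(ii) B → D: every LHS value maps to a single RHS value — holds.
(iii) {C, D} → A: (C=U, D=49): 2 rows → A takes values {7, 2} — violation; (C=U, D=45): 2 rows → A takes values {9, 2} — violation; (C=V, D=49): 2 rows → A takes values {7, 2} — violation — fails.
(iv) {C, E} → A: every LHS value maps to a single RHS value — holds.
3 of the 4 dependencies hold.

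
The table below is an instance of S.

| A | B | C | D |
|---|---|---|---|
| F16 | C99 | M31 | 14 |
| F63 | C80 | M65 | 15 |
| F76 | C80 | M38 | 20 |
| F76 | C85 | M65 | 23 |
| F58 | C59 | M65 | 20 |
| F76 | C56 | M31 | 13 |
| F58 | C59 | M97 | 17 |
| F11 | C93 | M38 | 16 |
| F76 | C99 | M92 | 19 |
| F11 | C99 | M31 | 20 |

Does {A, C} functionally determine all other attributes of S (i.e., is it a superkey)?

All 10 rows have distinct {A, C} values, so {A, C} → (all attributes) holds and {A, C} is a superkey.

Yes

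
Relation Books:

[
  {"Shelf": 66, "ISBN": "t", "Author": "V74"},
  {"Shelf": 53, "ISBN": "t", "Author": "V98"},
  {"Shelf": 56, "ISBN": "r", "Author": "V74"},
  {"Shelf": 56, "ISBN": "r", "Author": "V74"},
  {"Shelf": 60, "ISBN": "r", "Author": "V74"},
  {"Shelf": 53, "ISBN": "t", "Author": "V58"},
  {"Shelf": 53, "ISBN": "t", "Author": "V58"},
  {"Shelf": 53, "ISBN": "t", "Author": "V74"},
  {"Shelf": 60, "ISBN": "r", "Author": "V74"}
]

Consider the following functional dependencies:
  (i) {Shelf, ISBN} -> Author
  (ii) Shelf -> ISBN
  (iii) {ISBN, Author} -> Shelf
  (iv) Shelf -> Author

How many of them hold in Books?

(i) {Shelf, ISBN} -> Author: (Shelf=53, ISBN=t): 4 rows → Author takes values {V98, V58, V74} — violation — fails.
(ii) Shelf -> ISBN: every LHS value maps to a single RHS value — holds.
(iii) {ISBN, Author} -> Shelf: (ISBN=t, Author=V74): 2 rows → Shelf takes values {66, 53} — violation; (ISBN=r, Author=V74): 4 rows → Shelf takes values {56, 60} — violation — fails.
(iv) Shelf -> Author: Shelf=53: 4 rows → Author takes values {V98, V58, V74} — violation — fails.
1 of the 4 dependencies holds.

1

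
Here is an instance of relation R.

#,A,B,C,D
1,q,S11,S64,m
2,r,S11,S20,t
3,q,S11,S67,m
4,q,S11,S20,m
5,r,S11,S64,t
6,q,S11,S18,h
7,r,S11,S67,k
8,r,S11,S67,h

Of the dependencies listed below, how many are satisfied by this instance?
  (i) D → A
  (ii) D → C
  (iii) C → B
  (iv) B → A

(i) D → A: D=h: rows 6, 8 → A takes values {q, r} — violation — fails.
(ii) D → C: D=m: rows 1, 3, 4 → C takes values {S64, S67, S20} — violation; D=t: rows 2, 5 → C takes values {S20, S64} — violation; D=h: rows 6, 8 → C takes values {S18, S67} — violation — fails.
(iii) C → B: every LHS value maps to a single RHS value — holds.
(iv) B → A: B=S11: rows 1, 2, 3, 4, 5, 6, 7, 8 → A takes values {q, r} — violation — fails.
1 of the 4 dependencies holds.

1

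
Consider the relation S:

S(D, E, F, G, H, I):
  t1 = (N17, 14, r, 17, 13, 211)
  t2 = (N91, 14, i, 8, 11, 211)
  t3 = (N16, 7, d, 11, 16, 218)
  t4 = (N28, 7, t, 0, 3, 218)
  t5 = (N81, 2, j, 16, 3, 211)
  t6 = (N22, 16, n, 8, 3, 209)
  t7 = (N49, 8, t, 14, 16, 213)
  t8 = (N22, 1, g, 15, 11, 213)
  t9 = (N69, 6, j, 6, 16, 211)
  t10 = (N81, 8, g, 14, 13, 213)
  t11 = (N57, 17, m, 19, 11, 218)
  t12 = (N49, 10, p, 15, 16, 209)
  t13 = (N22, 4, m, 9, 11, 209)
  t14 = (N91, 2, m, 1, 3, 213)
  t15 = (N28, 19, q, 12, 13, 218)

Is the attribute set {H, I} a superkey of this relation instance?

Yes

All 15 rows have distinct {H, I} values, so {H, I} → (all attributes) holds and {H, I} is a superkey.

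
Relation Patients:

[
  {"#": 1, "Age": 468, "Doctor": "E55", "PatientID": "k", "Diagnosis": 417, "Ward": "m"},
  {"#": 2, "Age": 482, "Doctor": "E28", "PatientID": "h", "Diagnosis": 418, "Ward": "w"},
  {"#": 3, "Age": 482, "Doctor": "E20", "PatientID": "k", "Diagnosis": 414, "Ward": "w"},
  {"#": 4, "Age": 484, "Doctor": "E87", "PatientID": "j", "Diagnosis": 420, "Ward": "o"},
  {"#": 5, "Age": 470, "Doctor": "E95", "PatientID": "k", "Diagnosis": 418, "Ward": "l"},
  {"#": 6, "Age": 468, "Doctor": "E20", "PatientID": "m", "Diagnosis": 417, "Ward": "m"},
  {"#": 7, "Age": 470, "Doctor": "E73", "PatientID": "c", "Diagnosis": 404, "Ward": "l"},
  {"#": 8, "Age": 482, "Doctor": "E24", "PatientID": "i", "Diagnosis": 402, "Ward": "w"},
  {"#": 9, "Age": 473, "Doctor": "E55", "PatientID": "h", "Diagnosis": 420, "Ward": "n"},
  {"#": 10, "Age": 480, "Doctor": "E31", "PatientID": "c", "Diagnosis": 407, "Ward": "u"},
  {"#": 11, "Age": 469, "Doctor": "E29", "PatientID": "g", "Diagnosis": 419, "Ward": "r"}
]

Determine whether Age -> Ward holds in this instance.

Yes

Age=468: rows 1, 6 → Ward = m, m ✓
Age=482: rows 2, 3, 8 → Ward = w, w, w ✓
Age=484: row 4 → Ward = o ✓
Age=470: rows 5, 7 → Ward = l, l ✓
Age=473: row 9 → Ward = n ✓
Age=480: row 10 → Ward = u ✓
Age=469: row 11 → Ward = r ✓
Every Age value is associated with a single Ward value, so Age -> Ward holds.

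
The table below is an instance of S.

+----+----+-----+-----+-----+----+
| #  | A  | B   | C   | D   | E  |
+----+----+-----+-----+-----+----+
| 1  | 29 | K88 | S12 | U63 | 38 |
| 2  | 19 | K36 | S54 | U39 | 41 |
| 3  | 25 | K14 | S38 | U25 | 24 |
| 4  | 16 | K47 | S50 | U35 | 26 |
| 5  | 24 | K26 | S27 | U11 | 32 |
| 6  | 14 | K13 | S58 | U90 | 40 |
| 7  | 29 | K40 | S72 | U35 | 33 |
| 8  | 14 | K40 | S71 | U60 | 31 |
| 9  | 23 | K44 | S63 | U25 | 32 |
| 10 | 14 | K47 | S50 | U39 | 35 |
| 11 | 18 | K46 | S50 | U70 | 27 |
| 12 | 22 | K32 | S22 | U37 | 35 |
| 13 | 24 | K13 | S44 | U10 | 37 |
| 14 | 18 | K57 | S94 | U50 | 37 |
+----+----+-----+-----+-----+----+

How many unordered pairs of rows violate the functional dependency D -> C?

D=U39: violating pairs (2,10) — 1 pair.
D=U25: violating pairs (3,9) — 1 pair.
D=U35: violating pairs (4,7) — 1 pair.

3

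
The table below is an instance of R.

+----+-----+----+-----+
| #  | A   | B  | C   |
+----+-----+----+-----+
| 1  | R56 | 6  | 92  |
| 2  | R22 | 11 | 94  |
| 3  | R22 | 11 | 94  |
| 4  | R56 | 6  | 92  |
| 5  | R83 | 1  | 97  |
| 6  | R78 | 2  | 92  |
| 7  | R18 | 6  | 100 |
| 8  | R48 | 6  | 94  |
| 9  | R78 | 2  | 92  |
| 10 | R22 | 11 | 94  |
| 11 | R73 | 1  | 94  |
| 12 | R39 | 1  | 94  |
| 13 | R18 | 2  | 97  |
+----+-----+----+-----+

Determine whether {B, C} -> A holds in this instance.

(B=6, C=92): rows 1, 4 → A = R56, R56 ✓
(B=11, C=94): rows 2, 3, 10 → A = R22, R22, R22 ✓
(B=1, C=97): row 5 → A = R83 ✓
(B=2, C=92): rows 6, 9 → A = R78, R78 ✓
(B=6, C=100): row 7 → A = R18 ✓
(B=6, C=94): row 8 → A = R48 ✓
(B=1, C=94): rows 11, 12 → A takes values {R73, R39} — violation
(B=2, C=97): row 13 → A = R18 ✓
Two rows agree on {B, C} but differ on A, so {B, C} -> A does not hold.

No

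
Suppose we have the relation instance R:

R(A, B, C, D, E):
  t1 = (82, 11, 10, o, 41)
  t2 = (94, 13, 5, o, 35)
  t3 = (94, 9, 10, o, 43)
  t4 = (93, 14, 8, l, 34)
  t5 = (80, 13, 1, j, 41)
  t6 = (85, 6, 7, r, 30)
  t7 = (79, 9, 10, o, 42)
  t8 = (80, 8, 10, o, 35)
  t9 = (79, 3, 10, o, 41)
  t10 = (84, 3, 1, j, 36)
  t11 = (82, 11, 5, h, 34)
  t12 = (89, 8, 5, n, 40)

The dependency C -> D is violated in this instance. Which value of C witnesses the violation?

5

C=10: rows 1, 3, 7, 8, 9 → D = o, o, o, o, o ✓
C=5: rows 2, 11, 12 → D takes values {o, h, n} — violation
C=8: row 4 → D = l ✓
C=1: rows 5, 10 → D = j, j ✓
C=7: row 6 → D = r ✓
The only C value with inconsistent D is C=5.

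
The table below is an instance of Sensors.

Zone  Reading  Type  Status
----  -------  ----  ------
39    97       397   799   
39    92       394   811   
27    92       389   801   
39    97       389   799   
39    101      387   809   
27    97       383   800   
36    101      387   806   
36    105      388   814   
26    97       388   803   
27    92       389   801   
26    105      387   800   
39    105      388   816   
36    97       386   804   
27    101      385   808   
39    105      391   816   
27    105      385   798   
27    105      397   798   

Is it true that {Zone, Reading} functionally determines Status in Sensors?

(Zone=39, Reading=97): 2 rows → Status = 799, 799 ✓
(Zone=39, Reading=92): 1 row → Status = 811 ✓
(Zone=27, Reading=92): 2 rows → Status = 801, 801 ✓
(Zone=39, Reading=101): 1 row → Status = 809 ✓
(Zone=27, Reading=97): 1 row → Status = 800 ✓
(Zone=36, Reading=101): 1 row → Status = 806 ✓
(Zone=36, Reading=105): 1 row → Status = 814 ✓
(Zone=26, Reading=97): 1 row → Status = 803 ✓
(Zone=26, Reading=105): 1 row → Status = 800 ✓
(Zone=39, Reading=105): 2 rows → Status = 816, 816 ✓
(Zone=36, Reading=97): 1 row → Status = 804 ✓
(Zone=27, Reading=101): 1 row → Status = 808 ✓
(Zone=27, Reading=105): 2 rows → Status = 798, 798 ✓
Every {Zone, Reading} value is associated with a single Status value, so {Zone, Reading} -> Status holds.

Yes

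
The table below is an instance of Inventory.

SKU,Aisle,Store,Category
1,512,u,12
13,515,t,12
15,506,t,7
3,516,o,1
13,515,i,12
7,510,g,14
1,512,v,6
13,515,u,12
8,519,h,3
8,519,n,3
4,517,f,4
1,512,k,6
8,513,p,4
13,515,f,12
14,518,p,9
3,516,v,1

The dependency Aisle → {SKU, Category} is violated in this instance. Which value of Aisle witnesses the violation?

Aisle=512: 3 rows → {SKU,Category} takes values {(1, 12), (1, 6)} — violation
Aisle=515: 4 rows → {SKU,Category} = (13, 12), (13, 12), (13, 12), (13, 12) ✓
Aisle=506: 1 row → {SKU,Category} = (15, 7) ✓
Aisle=516: 2 rows → {SKU,Category} = (3, 1), (3, 1) ✓
Aisle=510: 1 row → {SKU,Category} = (7, 14) ✓
Aisle=519: 2 rows → {SKU,Category} = (8, 3), (8, 3) ✓
Aisle=517: 1 row → {SKU,Category} = (4, 4) ✓
Aisle=513: 1 row → {SKU,Category} = (8, 4) ✓
Aisle=518: 1 row → {SKU,Category} = (14, 9) ✓
The only Aisle value with inconsistent RHS is Aisle=512.

512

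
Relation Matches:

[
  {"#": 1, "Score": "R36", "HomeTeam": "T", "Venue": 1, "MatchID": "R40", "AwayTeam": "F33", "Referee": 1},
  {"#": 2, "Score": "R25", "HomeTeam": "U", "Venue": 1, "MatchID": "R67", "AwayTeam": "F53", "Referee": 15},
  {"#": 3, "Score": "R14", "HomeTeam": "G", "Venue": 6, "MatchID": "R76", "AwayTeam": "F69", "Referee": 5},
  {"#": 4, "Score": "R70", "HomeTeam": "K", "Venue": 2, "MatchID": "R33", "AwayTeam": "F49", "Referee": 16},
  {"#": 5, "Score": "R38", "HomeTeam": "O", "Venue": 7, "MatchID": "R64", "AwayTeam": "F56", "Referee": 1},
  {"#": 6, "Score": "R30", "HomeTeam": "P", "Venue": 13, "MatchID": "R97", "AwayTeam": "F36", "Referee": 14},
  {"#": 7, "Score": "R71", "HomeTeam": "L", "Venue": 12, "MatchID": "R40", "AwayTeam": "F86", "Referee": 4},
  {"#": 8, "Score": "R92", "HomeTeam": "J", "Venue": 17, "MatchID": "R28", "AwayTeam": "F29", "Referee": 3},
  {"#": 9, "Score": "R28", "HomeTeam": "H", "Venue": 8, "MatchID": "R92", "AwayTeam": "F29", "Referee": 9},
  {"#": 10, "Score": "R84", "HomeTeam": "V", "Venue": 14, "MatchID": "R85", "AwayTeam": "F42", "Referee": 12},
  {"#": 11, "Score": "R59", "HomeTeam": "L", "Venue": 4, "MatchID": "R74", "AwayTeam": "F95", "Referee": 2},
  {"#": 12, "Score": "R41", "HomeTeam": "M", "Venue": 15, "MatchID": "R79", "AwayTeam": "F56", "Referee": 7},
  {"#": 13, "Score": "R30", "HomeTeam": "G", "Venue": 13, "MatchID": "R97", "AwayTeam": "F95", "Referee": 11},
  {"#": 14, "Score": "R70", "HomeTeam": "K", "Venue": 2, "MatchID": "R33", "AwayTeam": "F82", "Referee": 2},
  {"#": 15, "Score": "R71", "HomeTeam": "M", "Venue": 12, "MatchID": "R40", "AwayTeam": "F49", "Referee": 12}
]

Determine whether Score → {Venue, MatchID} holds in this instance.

Score=R36: row 1 → {Venue,MatchID} = (1, R40) ✓
Score=R25: row 2 → {Venue,MatchID} = (1, R67) ✓
Score=R14: row 3 → {Venue,MatchID} = (6, R76) ✓
Score=R70: rows 4, 14 → {Venue,MatchID} = (2, R33), (2, R33) ✓
Score=R38: row 5 → {Venue,MatchID} = (7, R64) ✓
Score=R30: rows 6, 13 → {Venue,MatchID} = (13, R97), (13, R97) ✓
Score=R71: rows 7, 15 → {Venue,MatchID} = (12, R40), (12, R40) ✓
Score=R92: row 8 → {Venue,MatchID} = (17, R28) ✓
Score=R28: row 9 → {Venue,MatchID} = (8, R92) ✓
Score=R84: row 10 → {Venue,MatchID} = (14, R85) ✓
Score=R59: row 11 → {Venue,MatchID} = (4, R74) ✓
Score=R41: row 12 → {Venue,MatchID} = (15, R79) ✓
Every Score value is associated with a single {Venue, MatchID} value, so Score → {Venue, MatchID} holds.

Yes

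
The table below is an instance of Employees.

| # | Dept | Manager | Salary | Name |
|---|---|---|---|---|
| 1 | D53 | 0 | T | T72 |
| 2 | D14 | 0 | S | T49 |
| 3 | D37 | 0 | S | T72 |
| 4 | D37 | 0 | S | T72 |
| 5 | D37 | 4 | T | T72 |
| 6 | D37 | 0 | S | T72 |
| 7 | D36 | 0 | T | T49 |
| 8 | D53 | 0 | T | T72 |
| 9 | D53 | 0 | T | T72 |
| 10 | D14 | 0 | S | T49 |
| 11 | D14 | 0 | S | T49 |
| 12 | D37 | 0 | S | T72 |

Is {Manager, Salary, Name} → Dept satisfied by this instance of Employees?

(Manager=0, Salary=T, Name=T72): rows 1, 8, 9 → Dept = D53, D53, D53 ✓
(Manager=0, Salary=S, Name=T49): rows 2, 10, 11 → Dept = D14, D14, D14 ✓
(Manager=0, Salary=S, Name=T72): rows 3, 4, 6, 12 → Dept = D37, D37, D37, D37 ✓
(Manager=4, Salary=T, Name=T72): row 5 → Dept = D37 ✓
(Manager=0, Salary=T, Name=T49): row 7 → Dept = D36 ✓
Every {Manager, Salary, Name} value is associated with a single Dept value, so {Manager, Salary, Name} → Dept holds.

Yes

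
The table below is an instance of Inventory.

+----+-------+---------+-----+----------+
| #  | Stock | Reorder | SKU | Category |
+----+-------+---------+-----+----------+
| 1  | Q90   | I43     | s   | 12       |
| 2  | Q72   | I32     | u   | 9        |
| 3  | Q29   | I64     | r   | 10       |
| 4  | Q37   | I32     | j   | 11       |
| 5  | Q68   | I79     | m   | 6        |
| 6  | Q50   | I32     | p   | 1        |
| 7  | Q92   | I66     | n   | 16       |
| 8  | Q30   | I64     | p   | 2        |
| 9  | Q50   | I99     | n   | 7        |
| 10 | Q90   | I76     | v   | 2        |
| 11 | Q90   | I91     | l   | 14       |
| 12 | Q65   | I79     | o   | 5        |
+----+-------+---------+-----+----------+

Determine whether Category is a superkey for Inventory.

No

Rows 8 and 10 have the same Category value Category=2 but are distinct tuples, so Category does not determine every attribute — not a superkey.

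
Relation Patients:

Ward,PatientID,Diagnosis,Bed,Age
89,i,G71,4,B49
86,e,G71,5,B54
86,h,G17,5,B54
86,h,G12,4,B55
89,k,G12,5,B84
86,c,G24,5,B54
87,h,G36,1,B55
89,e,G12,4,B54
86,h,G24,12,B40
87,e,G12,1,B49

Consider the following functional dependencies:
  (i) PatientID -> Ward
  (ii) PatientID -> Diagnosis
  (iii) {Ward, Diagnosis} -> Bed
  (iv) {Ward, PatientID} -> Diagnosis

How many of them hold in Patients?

(i) PatientID -> Ward: PatientID=e: 3 rows → Ward takes values {86, 89, 87} — violation; PatientID=h: 4 rows → Ward takes values {86, 87} — violation — fails.
(ii) PatientID -> Diagnosis: PatientID=e: 3 rows → Diagnosis takes values {G71, G12} — violation; PatientID=h: 4 rows → Diagnosis takes values {G17, G12, G36, G24} — violation — fails.
(iii) {Ward, Diagnosis} -> Bed: (Ward=89, Diagnosis=G12): 2 rows → Bed takes values {5, 4} — violation; (Ward=86, Diagnosis=G24): 2 rows → Bed takes values {5, 12} — violation — fails.
(iv) {Ward, PatientID} -> Diagnosis: (Ward=86, PatientID=h): 3 rows → Diagnosis takes values {G17, G12, G24} — violation — fails.
None of the 4 dependencies hold.

0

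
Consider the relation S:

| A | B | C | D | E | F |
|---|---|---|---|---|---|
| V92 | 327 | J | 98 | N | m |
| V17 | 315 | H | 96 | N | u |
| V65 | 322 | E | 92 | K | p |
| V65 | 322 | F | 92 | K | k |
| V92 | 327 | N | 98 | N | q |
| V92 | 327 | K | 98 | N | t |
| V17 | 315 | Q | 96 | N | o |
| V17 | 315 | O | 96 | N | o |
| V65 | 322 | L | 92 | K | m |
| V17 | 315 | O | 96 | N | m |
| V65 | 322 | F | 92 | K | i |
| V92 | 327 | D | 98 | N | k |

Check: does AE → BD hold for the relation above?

Yes

(A=V92, E=N): 4 rows → {B,D} = (327, 98), (327, 98), (327, 98), (327, 98) ✓
(A=V17, E=N): 4 rows → {B,D} = (315, 96), (315, 96), (315, 96), (315, 96) ✓
(A=V65, E=K): 4 rows → {B,D} = (322, 92), (322, 92), (322, 92), (322, 92) ✓
Every AE value is associated with a single BD value, so AE → BD holds.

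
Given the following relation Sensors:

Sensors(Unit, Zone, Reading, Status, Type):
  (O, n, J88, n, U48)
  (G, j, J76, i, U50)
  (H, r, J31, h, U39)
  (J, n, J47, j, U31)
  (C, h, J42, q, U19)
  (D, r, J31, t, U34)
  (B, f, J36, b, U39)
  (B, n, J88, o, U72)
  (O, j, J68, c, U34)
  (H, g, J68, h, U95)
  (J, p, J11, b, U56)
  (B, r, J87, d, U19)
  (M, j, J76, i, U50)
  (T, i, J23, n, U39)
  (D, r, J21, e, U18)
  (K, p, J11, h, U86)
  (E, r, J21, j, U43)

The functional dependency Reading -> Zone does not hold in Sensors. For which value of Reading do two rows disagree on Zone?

Reading=J88: 2 rows → Zone = n, n ✓
Reading=J76: 2 rows → Zone = j, j ✓
Reading=J31: 2 rows → Zone = r, r ✓
Reading=J47: 1 row → Zone = n ✓
Reading=J42: 1 row → Zone = h ✓
Reading=J36: 1 row → Zone = f ✓
Reading=J68: 2 rows → Zone takes values {j, g} — violation
Reading=J11: 2 rows → Zone = p, p ✓
Reading=J87: 1 row → Zone = r ✓
Reading=J23: 1 row → Zone = i ✓
Reading=J21: 2 rows → Zone = r, r ✓
The only Reading value with inconsistent Zone is Reading=J68.

J68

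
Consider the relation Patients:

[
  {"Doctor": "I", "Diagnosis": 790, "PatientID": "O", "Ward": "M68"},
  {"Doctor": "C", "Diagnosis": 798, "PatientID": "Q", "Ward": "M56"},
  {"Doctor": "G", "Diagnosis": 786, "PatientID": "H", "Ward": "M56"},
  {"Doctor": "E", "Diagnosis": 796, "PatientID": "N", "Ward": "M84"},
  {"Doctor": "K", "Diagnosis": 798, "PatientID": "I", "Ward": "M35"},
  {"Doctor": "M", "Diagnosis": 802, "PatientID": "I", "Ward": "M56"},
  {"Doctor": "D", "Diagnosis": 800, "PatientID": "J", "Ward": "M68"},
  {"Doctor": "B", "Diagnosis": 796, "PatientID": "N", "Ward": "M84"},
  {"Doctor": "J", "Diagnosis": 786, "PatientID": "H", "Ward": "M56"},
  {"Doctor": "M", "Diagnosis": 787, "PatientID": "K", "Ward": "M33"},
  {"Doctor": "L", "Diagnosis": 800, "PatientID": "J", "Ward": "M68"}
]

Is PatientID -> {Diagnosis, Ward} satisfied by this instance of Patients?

PatientID=O: 1 row → {Diagnosis,Ward} = (790, M68) ✓
PatientID=Q: 1 row → {Diagnosis,Ward} = (798, M56) ✓
PatientID=H: 2 rows → {Diagnosis,Ward} = (786, M56), (786, M56) ✓
PatientID=N: 2 rows → {Diagnosis,Ward} = (796, M84), (796, M84) ✓
PatientID=I: 2 rows → {Diagnosis,Ward} takes values {(798, M35), (802, M56)} — violation
PatientID=J: 2 rows → {Diagnosis,Ward} = (800, M68), (800, M68) ✓
PatientID=K: 1 row → {Diagnosis,Ward} = (787, M33) ✓
Two rows agree on PatientID but differ on {Diagnosis, Ward}, so PatientID -> {Diagnosis, Ward} does not hold.

No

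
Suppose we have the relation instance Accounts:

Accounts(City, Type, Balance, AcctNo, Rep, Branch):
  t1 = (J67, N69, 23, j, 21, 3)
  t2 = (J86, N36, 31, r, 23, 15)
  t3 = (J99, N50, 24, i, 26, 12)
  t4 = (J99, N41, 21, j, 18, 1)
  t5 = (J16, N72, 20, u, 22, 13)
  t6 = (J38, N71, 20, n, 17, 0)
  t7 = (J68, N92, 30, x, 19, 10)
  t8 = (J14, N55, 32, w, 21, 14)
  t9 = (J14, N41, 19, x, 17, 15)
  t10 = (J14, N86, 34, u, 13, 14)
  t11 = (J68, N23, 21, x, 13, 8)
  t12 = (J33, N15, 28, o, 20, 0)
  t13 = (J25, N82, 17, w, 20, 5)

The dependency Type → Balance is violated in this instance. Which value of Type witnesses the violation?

Type=N69: row 1 → Balance = 23 ✓
Type=N36: row 2 → Balance = 31 ✓
Type=N50: row 3 → Balance = 24 ✓
Type=N41: rows 4, 9 → Balance takes values {21, 19} — violation
Type=N72: row 5 → Balance = 20 ✓
Type=N71: row 6 → Balance = 20 ✓
Type=N92: row 7 → Balance = 30 ✓
Type=N55: row 8 → Balance = 32 ✓
Type=N86: row 10 → Balance = 34 ✓
Type=N23: row 11 → Balance = 21 ✓
Type=N15: row 12 → Balance = 28 ✓
Type=N82: row 13 → Balance = 17 ✓
The only Type value with inconsistent Balance is Type=N41.

N41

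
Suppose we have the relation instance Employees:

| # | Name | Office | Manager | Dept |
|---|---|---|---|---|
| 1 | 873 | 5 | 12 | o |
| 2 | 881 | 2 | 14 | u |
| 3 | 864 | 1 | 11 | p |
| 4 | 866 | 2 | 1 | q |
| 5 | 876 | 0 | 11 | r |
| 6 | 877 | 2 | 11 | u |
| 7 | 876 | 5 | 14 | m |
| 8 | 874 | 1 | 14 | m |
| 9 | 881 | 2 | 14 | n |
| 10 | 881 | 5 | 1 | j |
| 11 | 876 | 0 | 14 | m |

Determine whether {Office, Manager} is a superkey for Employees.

Rows 2 and 9 have the same {Office, Manager} value (Office=2, Manager=14) but are distinct tuples, so {Office, Manager} does not determine every attribute — not a superkey.

No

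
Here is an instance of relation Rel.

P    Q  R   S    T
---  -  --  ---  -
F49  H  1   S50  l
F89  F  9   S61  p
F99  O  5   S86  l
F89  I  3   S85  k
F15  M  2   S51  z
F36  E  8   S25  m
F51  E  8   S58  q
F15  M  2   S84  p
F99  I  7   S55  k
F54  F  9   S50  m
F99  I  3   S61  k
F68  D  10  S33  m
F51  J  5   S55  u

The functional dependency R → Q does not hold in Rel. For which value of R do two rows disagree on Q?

R=1: 1 row → Q = H ✓
R=9: 2 rows → Q = F, F ✓
R=5: 2 rows → Q takes values {O, J} — violation
R=3: 2 rows → Q = I, I ✓
R=2: 2 rows → Q = M, M ✓
R=8: 2 rows → Q = E, E ✓
R=7: 1 row → Q = I ✓
R=10: 1 row → Q = D ✓
The only R value with inconsistent Q is R=5.

5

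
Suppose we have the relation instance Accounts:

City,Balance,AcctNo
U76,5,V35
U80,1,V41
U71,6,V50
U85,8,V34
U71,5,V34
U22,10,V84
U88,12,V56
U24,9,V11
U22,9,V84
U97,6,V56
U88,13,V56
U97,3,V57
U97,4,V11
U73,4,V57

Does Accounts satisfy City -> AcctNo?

No

City=U76: 1 row → AcctNo = V35 ✓
City=U80: 1 row → AcctNo = V41 ✓
City=U71: 2 rows → AcctNo takes values {V50, V34} — violation
City=U85: 1 row → AcctNo = V34 ✓
City=U22: 2 rows → AcctNo = V84, V84 ✓
City=U88: 2 rows → AcctNo = V56, V56 ✓
City=U24: 1 row → AcctNo = V11 ✓
City=U97: 3 rows → AcctNo takes values {V56, V57, V11} — violation
City=U73: 1 row → AcctNo = V57 ✓
Two rows agree on City but differ on AcctNo, so City -> AcctNo does not hold.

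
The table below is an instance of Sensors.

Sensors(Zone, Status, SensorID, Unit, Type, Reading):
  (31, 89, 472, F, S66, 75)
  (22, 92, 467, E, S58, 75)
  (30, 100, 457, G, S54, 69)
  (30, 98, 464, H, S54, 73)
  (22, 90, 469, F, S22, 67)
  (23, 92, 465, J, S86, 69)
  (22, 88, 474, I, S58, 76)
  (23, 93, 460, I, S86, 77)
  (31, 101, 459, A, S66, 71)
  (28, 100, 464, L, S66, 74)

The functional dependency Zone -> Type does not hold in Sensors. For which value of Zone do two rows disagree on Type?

Zone=31: 2 rows → Type = S66, S66 ✓
Zone=22: 3 rows → Type takes values {S58, S22} — violation
Zone=30: 2 rows → Type = S54, S54 ✓
Zone=23: 2 rows → Type = S86, S86 ✓
Zone=28: 1 row → Type = S66 ✓
The only Zone value with inconsistent Type is Zone=22.

22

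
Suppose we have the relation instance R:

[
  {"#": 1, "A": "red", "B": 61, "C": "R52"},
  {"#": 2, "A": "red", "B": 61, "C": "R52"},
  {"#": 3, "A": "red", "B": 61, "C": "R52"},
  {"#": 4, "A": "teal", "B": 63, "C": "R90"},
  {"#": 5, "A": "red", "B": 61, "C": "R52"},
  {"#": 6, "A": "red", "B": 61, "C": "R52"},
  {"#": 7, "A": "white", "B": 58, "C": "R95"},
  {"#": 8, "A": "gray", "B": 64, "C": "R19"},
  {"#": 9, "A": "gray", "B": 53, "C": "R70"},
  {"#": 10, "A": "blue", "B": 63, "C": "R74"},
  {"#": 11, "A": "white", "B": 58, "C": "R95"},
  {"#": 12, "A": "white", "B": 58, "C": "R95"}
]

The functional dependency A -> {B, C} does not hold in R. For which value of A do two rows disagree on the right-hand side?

gray

A=red: rows 1, 2, 3, 5, 6 → {B,C} = (61, R52), (61, R52), (61, R52), (61, R52), (61, R52) ✓
A=teal: row 4 → {B,C} = (63, R90) ✓
A=white: rows 7, 11, 12 → {B,C} = (58, R95), (58, R95), (58, R95) ✓
A=gray: rows 8, 9 → {B,C} takes values {(64, R19), (53, R70)} — violation
A=blue: row 10 → {B,C} = (63, R74) ✓
The only A value with inconsistent RHS is A=gray.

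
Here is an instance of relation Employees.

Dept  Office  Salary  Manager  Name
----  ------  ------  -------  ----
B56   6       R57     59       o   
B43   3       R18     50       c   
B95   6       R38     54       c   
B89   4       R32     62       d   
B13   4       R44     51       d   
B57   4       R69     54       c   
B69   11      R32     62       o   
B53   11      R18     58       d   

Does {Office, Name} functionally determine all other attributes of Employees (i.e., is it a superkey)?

Two distinct rows share (Office=4, Name=d), so {Office, Name} does not determine every attribute — not a superkey.

No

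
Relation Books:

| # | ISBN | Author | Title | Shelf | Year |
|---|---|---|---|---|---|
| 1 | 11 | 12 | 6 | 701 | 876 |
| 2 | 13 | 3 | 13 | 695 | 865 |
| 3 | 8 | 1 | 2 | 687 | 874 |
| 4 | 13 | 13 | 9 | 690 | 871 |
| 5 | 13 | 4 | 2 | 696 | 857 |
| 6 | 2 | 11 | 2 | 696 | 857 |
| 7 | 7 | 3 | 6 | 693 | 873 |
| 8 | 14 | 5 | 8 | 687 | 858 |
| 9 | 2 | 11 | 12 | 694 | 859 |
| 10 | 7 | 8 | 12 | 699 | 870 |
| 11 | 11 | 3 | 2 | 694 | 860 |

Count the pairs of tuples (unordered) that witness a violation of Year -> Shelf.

0

Year=857: all 2 rows agree on Shelf — 0 pairs.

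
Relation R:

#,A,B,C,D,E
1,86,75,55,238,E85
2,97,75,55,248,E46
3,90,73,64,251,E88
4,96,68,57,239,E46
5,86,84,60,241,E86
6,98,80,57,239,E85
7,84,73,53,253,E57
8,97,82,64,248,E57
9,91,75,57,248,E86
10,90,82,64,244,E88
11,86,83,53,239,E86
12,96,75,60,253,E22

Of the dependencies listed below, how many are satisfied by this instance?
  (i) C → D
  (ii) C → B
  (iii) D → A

0

(i) C → D: C=55: rows 1, 2 → D takes values {238, 248} — violation; C=64: rows 3, 8, 10 → D takes values {251, 248, 244} — violation; C=57: rows 4, 6, 9 → D takes values {239, 248} — violation; C=60: rows 5, 12 → D takes values {241, 253} — violation; C=53: rows 7, 11 → D takes values {253, 239} — violation — fails.
(ii) C → B: C=64: rows 3, 8, 10 → B takes values {73, 82} — violation; C=57: rows 4, 6, 9 → B takes values {68, 80, 75} — violation; C=60: rows 5, 12 → B takes values {84, 75} — violation; C=53: rows 7, 11 → B takes values {73, 83} — violation — fails.
(iii) D → A: D=248: rows 2, 8, 9 → A takes values {97, 91} — violation; D=239: rows 4, 6, 11 → A takes values {96, 98, 86} — violation; D=253: rows 7, 12 → A takes values {84, 96} — violation — fails.
None of the 3 dependencies hold.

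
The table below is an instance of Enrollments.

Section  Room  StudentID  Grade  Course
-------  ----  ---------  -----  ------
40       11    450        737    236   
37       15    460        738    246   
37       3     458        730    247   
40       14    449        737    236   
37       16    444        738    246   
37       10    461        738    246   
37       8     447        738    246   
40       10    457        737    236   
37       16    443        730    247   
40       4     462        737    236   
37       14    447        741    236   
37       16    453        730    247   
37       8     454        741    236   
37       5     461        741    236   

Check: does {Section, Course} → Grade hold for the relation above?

Yes

(Section=40, Course=236): 4 rows → Grade = 737, 737, 737, 737 ✓
(Section=37, Course=246): 4 rows → Grade = 738, 738, 738, 738 ✓
(Section=37, Course=247): 3 rows → Grade = 730, 730, 730 ✓
(Section=37, Course=236): 3 rows → Grade = 741, 741, 741 ✓
Every {Section, Course} value is associated with a single Grade value, so {Section, Course} → Grade holds.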